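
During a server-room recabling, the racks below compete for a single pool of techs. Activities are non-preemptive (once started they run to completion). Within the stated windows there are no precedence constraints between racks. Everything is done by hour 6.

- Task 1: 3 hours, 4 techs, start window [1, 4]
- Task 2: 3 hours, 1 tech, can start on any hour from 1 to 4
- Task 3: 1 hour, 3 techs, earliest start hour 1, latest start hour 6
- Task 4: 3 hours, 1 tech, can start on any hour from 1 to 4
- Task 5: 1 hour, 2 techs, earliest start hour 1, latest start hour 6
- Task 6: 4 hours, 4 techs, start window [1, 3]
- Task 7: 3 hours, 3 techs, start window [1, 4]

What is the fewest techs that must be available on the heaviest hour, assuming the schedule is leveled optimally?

Early-start (Task 1@1, Task 2@1, Task 3@1, Task 4@1, Task 5@1, Task 6@1, Task 7@1) gives peak 18: h1:18  h2:13  h3:13  h4:4  h5:0  h6:0.
Shift Task 4→4, Task 5→2, Task 6→3, Task 7→4.
Schedule Task 1@1, Task 2@1, Task 3@1, Task 4@4, Task 5@2, Task 6@3, Task 7@4: h1:8  h2:7  h3:9  h4:8  h5:8  h6:8 — peak 9.

9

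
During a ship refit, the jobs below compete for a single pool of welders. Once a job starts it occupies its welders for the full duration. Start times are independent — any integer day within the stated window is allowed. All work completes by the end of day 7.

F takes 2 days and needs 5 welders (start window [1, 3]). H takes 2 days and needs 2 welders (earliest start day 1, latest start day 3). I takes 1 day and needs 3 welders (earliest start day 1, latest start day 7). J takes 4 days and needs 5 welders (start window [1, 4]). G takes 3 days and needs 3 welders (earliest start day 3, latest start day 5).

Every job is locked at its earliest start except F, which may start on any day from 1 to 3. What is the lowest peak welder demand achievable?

13

F@1: d1:15  d2:12  d3:8  d4:8  d5:3  d6:0  d7:0 → peak 15
F@2: d1:10  d2:12  d3:13  d4:8  d5:3  d6:0  d7:0 → peak 13
F@3: d1:10  d2:7  d3:13  d4:13  d5:3  d6:0  d7:0 → peak 13
Best is F@2, peak 13.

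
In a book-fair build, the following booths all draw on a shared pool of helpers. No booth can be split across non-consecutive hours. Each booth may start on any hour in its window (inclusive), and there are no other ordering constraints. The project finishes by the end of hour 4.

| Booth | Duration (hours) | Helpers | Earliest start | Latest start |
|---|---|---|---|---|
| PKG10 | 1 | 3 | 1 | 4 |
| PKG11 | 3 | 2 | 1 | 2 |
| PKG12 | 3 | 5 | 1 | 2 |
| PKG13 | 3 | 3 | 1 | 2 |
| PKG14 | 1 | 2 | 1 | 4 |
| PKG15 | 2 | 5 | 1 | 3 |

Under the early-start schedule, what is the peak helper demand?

Early-start schedule: PKG10@1, PKG11@1, PKG12@1, PKG13@1, PKG14@1, PKG15@1.
Load per hour: hour 1: 20, hour 2: 15, hour 3: 10, hour 4: 0.
Peak is 20.

20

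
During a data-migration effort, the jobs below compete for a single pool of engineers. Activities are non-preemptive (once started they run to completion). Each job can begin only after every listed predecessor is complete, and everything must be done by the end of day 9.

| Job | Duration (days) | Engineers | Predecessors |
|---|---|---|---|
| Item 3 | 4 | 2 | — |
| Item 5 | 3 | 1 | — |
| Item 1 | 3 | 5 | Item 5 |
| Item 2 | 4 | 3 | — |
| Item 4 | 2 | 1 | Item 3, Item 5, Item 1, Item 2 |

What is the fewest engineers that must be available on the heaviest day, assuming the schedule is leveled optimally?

Early-start (Item 3@1, Item 5@1, Item 1@4, Item 2@1, Item 4@7) gives peak 10: d1:6  d2:6  d3:6  d4:10  d5:5  d6:5  d7:1  d8:1  d9:0.
Shift Item 1→5, Item 4→8.
Schedule Item 3@1, Item 5@1, Item 1@5, Item 2@1, Item 4@8: d1:6  d2:6  d3:6  d4:5  d5:5  d6:5  d7:5  d8:1  d9:1 — peak 6.

6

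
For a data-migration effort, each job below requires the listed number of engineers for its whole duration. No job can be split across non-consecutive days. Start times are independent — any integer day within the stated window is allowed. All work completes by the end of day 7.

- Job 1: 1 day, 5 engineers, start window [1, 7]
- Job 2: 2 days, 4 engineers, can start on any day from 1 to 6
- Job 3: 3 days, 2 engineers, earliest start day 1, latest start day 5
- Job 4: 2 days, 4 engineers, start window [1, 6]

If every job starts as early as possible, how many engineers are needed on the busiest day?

Early-start schedule: Job 1@1, Job 2@1, Job 3@1, Job 4@1.
Load per day: day 1: 15, day 2: 10, day 3: 2, day 4: 0, day 5: 0, day 6: 0, day 7: 0.
Peak is 15.

15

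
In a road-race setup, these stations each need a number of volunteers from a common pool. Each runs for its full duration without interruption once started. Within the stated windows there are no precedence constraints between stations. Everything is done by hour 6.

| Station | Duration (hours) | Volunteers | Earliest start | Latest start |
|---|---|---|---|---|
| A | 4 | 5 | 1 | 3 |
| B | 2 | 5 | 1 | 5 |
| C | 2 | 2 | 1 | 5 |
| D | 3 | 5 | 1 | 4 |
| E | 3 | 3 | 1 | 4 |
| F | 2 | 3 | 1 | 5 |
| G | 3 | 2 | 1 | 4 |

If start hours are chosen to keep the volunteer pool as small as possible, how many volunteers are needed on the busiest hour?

13

Early-start (A@1, B@1, C@1, D@1, E@1, F@1, G@1) gives peak 25: h1:25  h2:25  h3:15  h4:5  h5:0  h6:0.
Shift C→5, D→3, F→5, G→4.
Schedule A@1, B@1, C@5, D@3, E@1, F@5, G@4: h1:13  h2:13  h3:13  h4:12  h5:12  h6:7 — peak 13.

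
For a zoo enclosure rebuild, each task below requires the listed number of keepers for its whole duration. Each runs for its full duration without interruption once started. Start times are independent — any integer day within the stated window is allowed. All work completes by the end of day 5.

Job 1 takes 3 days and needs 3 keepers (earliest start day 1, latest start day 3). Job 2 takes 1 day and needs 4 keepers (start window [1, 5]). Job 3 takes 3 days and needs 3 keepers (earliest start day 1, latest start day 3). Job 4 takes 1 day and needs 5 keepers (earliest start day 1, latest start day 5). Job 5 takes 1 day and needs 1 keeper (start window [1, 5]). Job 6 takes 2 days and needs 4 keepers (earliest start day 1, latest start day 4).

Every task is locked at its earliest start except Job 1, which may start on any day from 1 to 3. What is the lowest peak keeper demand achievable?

Job 1@1: d1:20  d2:10  d3:6  d4:0  d5:0 → peak 20
Job 1@2: d1:17  d2:10  d3:6  d4:3  d5:0 → peak 17
Job 1@3: d1:17  d2:7  d3:6  d4:3  d5:3 → peak 17
Best is Job 1@2, peak 17.

17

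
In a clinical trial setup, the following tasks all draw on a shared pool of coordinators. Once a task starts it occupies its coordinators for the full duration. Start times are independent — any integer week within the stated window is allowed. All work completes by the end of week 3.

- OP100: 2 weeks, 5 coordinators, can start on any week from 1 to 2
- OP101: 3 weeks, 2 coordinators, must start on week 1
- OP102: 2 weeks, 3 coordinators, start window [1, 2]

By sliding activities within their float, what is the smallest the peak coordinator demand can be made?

Schedule OP100@1, OP101@1, OP102@1: w1:10  w2:10  w3:2 — peak 10.
No arrangement of the 4 feasible schedules does better.

10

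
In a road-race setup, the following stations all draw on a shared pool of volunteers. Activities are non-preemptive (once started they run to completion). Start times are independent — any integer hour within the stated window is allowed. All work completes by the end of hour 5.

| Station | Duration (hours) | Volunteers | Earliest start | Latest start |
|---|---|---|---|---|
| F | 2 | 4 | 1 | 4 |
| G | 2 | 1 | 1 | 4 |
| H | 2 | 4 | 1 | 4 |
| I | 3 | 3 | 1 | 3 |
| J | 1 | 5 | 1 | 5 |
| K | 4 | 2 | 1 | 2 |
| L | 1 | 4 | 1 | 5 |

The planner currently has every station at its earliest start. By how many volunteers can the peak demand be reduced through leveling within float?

13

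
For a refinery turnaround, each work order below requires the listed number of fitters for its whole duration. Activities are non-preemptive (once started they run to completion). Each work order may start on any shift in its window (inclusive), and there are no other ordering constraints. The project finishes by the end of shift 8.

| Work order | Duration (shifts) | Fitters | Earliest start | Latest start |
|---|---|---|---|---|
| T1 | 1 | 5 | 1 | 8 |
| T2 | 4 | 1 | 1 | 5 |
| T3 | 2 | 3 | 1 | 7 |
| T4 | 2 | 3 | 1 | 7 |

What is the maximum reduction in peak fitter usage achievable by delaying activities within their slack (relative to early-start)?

Early-start peak: s1:12  s2:7  s3:1  s4:1  s5:0  s6:0  s7:0  s8:0 ⇒ 12.
Leveled (T1@1, T2@2, T3@2, T4@4): s1:5  s2:4  s3:4  s4:4  s5:4  s6:0  s7:0  s8:0 ⇒ 5.
Reduction 12 − 5 = 7.

7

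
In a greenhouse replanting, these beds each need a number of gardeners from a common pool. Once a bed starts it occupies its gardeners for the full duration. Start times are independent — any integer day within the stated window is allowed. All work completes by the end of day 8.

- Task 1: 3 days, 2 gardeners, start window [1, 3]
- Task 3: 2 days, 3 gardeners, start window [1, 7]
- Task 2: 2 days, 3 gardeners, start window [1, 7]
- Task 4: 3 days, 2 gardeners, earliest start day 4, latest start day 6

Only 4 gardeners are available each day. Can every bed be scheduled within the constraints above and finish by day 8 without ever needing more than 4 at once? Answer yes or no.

Schedule Task 1@3, Task 3@1, Task 2@7, Task 4@4: d1:3  d2:3  d3:2  d4:4  d5:4  d6:2  d7:3  d8:3 — peak 4 ≤ 4.

yes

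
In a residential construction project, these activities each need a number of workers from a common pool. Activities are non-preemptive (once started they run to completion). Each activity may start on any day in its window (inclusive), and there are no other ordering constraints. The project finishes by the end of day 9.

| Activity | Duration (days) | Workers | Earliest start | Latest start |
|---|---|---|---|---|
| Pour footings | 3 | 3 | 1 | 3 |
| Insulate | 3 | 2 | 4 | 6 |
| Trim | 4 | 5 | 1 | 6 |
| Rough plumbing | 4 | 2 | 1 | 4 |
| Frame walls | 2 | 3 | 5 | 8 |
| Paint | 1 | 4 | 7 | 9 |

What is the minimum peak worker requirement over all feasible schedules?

7

Early-start (Pour footings@1, Insulate@4, Trim@1, Rough plumbing@1, Frame walls@5, Paint@7) gives peak 10: d1:10  d2:10  d3:10  d4:9  d5:5  d6:5  d7:4  d8:0  d9:0.
Shift Insulate→5, Trim→4, Frame walls→8, Paint→8.
Schedule Pour footings@1, Insulate@5, Trim@4, Rough plumbing@1, Frame walls@8, Paint@8: d1:5  d2:5  d3:5  d4:7  d5:7  d6:7  d7:7  d8:7  d9:3 — peak 7.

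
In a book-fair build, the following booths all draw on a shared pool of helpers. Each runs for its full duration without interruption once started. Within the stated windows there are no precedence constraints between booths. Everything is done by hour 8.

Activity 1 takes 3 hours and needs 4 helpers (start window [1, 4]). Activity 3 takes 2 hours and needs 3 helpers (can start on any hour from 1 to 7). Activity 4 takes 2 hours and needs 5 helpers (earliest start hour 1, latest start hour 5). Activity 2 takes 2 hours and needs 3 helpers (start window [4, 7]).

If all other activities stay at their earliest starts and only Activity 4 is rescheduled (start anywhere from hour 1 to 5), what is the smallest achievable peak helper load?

8

Activity 4@1: h1:12  h2:12  h3:4  h4:3  h5:3  h6:0  h7:0  h8:0 → peak 12
Activity 4@2: h1:7  h2:12  h3:9  h4:3  h5:3  h6:0  h7:0  h8:0 → peak 12
Activity 4@3: h1:7  h2:7  h3:9  h4:8  h5:3  h6:0  h7:0  h8:0 → peak 9
Activity 4@4: h1:7  h2:7  h3:4  h4:8  h5:8  h6:0  h7:0  h8:0 → peak 8
Activity 4@5: h1:7  h2:7  h3:4  h4:3  h5:8  h6:5  h7:0  h8:0 → peak 8
Best is Activity 4@4, peak 8.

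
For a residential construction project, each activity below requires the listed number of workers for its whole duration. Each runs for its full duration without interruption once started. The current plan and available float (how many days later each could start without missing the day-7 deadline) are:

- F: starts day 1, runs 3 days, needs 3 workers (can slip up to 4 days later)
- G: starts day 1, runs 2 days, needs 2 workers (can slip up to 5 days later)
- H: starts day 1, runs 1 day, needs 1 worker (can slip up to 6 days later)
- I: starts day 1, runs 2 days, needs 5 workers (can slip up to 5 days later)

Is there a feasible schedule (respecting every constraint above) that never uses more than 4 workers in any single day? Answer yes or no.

The minimum achievable peak is 5; 4 < 5, so no feasible schedule stays within the cap.

no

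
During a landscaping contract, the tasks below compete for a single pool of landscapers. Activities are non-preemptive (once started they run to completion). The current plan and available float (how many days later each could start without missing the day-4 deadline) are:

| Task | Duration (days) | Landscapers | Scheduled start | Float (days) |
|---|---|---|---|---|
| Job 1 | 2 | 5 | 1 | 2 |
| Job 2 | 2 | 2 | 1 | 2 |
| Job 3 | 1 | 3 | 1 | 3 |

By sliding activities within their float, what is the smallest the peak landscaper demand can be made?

5

Early-start (Job 1@1, Job 2@1, Job 3@1) gives peak 10: d1:10  d2:7  d3:0  d4:0.
Shift Job 2→3, Job 3→3.
Schedule Job 1@1, Job 2@3, Job 3@3: d1:5  d2:5  d3:5  d4:2 — peak 5.
Total landscaper-days = 17 over 4 days ⇒ peak ≥ ⌈17/4⌉ = 5, so 5 is optimal.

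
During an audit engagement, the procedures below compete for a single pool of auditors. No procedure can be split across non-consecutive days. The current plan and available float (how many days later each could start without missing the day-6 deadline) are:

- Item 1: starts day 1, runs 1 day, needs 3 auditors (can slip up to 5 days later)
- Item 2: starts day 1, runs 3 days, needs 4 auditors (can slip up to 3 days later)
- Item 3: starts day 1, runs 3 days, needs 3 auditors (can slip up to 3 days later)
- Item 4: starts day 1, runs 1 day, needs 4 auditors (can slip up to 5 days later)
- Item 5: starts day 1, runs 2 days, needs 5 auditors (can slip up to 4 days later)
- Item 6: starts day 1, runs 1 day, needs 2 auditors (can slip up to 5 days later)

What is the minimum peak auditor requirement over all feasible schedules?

Early-start (Item 1@1, Item 2@1, Item 3@1, Item 4@1, Item 5@1, Item 6@1) gives peak 21: d1:21  d2:12  d3:7  d4:0  d5:0  d6:0.
Shift Item 3→2, Item 4→4, Item 5→5, Item 6→5.
Schedule Item 1@1, Item 2@1, Item 3@2, Item 4@4, Item 5@5, Item 6@5: d1:7  d2:7  d3:7  d4:7  d5:7  d6:5 — peak 7.
Total auditor-days = 40 over 6 days ⇒ peak ≥ ⌈40/6⌉ = 7, so 7 is optimal.

7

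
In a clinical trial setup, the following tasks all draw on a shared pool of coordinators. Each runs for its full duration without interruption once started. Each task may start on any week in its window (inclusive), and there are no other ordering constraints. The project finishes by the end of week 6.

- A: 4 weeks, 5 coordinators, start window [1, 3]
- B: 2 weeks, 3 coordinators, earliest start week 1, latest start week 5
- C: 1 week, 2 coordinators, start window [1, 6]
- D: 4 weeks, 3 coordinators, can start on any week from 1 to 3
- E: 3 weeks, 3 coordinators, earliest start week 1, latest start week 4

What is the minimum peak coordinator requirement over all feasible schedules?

11

Early-start (A@1, B@1, C@1, D@1, E@1) gives peak 16: w1:16  w2:14  w3:11  w4:8  w5:0  w6:0.
Shift D→2, E→3.
Schedule A@1, B@1, C@1, D@2, E@3: w1:10  w2:11  w3:11  w4:11  w5:6  w6:0 — peak 11.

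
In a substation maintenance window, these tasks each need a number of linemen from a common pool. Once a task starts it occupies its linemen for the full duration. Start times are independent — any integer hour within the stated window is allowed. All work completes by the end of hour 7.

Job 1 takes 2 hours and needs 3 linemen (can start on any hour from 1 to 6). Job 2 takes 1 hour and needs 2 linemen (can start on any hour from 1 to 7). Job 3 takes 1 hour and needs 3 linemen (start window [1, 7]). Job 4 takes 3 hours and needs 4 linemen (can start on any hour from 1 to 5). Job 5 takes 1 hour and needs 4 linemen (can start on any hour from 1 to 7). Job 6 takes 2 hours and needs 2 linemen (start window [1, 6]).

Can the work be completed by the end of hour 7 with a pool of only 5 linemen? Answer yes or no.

Schedule Job 1@1, Job 2@1, Job 3@3, Job 4@4, Job 5@7, Job 6@2: h1:5  h2:5  h3:5  h4:4  h5:4  h6:4  h7:4 — peak 5 ≤ 5.

yes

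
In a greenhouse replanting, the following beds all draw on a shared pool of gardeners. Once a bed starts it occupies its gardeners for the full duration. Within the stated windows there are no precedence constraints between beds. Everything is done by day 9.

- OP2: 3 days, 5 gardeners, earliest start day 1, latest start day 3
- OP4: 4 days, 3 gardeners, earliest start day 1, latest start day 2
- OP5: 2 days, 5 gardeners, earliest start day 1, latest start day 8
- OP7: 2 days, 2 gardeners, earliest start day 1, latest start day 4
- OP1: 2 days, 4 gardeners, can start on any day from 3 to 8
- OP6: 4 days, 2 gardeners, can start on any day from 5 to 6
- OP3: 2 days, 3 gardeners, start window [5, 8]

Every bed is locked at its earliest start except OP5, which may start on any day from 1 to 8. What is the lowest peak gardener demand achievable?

12

OP5@1: d1:15  d2:15  d3:12  d4:7  d5:5  d6:5  d7:2  d8:2  d9:0 → peak 15
OP5@2: d1:10  d2:15  d3:17  d4:7  d5:5  d6:5  d7:2  d8:2  d9:0 → peak 17
OP5@3: d1:10  d2:10  d3:17  d4:12  d5:5  d6:5  d7:2  d8:2  d9:0 → peak 17
OP5@4: d1:10  d2:10  d3:12  d4:12  d5:10  d6:5  d7:2  d8:2  d9:0 → peak 12
OP5@5: d1:10  d2:10  d3:12  d4:7  d5:10  d6:10  d7:2  d8:2  d9:0 → peak 12
OP5@6: d1:10  d2:10  d3:12  d4:7  d5:5  d6:10  d7:7  d8:2  d9:0 → peak 12
OP5@7: d1:10  d2:10  d3:12  d4:7  d5:5  d6:5  d7:7  d8:7  d9:0 → peak 12
OP5@8: d1:10  d2:10  d3:12  d4:7  d5:5  d6:5  d7:2  d8:7  d9:5 → peak 12
Best is OP5@4, peak 12.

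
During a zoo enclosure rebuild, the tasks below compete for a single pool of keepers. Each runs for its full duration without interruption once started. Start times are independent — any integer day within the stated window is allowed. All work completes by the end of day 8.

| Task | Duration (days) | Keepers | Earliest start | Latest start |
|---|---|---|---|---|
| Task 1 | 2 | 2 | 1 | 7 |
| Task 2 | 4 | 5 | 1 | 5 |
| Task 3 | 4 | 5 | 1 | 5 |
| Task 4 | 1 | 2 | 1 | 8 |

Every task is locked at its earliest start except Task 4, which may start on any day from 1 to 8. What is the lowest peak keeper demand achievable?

12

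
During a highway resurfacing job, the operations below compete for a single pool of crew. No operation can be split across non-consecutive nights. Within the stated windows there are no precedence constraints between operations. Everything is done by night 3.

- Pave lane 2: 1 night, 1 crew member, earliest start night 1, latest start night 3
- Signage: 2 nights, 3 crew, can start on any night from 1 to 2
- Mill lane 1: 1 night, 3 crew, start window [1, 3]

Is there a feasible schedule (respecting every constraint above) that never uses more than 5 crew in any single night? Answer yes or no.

yes

Schedule Pave lane 2@1, Signage@1, Mill lane 1@3: n1:4  n2:3  n3:3 — peak 4 ≤ 5.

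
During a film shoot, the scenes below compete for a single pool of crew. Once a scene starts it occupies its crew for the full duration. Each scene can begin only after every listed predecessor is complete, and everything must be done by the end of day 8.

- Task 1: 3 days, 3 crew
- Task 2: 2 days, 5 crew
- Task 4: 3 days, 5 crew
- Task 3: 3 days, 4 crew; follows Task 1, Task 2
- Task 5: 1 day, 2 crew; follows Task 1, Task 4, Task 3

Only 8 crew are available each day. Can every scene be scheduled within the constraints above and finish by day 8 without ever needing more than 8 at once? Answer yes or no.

The minimum achievable peak is 9; 8 < 9, so no feasible schedule stays within the cap.

no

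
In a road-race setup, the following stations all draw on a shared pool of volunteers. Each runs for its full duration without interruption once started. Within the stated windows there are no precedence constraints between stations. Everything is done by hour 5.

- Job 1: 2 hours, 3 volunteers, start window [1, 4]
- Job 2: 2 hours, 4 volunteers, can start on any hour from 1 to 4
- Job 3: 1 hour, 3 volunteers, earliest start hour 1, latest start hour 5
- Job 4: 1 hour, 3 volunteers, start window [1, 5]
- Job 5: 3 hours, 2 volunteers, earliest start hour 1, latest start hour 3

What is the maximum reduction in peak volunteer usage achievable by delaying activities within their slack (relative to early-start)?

Early-start peak: h1:15  h2:9  h3:2  h4:0  h5:0 ⇒ 15.
Leveled (Job 1@1, Job 2@3, Job 3@1, Job 4@2, Job 5@3): h1:6  h2:6  h3:6  h4:6  h5:2 ⇒ 6.
Reduction 15 − 6 = 9.

9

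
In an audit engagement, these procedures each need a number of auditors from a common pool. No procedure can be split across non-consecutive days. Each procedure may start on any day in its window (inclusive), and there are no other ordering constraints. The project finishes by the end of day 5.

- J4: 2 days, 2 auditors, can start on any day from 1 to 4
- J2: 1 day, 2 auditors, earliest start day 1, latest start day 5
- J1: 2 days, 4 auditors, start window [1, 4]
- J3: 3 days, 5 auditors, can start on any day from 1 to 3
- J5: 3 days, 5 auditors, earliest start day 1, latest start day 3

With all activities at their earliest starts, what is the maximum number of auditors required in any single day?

Early-start schedule: J4@1, J2@1, J1@1, J3@1, J5@1.
Load per day: day 1: 18, day 2: 16, day 3: 10, day 4: 0, day 5: 0.
Peak is 18.

18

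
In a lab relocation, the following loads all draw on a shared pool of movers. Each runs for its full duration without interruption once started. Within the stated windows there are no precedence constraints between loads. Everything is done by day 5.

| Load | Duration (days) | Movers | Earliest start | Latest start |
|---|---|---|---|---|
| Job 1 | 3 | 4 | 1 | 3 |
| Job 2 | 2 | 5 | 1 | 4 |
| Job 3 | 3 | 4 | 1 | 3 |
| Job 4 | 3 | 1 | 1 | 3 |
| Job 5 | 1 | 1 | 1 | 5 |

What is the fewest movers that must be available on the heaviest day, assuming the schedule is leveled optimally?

Early-start (Job 1@1, Job 2@1, Job 3@1, Job 4@1, Job 5@1) gives peak 15: d1:15  d2:14  d3:9  d4:0  d5:0.
Shift Job 3→3, Job 4→3, Job 5→4.
Schedule Job 1@1, Job 2@1, Job 3@3, Job 4@3, Job 5@4: d1:9  d2:9  d3:9  d4:6  d5:5 — peak 9.

9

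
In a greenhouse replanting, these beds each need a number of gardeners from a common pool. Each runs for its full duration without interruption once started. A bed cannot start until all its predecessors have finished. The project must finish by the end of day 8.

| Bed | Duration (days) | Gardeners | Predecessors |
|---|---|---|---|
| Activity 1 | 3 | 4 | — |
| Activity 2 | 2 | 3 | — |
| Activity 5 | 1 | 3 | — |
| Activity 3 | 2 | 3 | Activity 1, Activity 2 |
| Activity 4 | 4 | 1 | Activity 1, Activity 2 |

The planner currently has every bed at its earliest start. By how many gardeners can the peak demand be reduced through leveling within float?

Early-start peak: d1:10  d2:7  d3:4  d4:4  d5:4  d6:1  d7:1  d8:0 ⇒ 10.
Leveled (Activity 1@1, Activity 2@1, Activity 5@3, Activity 3@4, Activity 4@4): d1:7  d2:7  d3:7  d4:4  d5:4  d6:1  d7:1  d8:0 ⇒ 7.
Reduction 10 − 7 = 3.

3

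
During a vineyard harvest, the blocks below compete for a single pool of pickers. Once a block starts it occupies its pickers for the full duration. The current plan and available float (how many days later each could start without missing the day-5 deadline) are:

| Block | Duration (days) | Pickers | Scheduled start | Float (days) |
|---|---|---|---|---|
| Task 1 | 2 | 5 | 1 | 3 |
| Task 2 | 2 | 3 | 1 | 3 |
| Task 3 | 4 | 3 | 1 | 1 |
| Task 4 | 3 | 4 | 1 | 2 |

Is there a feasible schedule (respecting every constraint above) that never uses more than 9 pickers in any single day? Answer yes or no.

no

The minimum achievable peak is 10; 9 < 10, so no feasible schedule stays within the cap.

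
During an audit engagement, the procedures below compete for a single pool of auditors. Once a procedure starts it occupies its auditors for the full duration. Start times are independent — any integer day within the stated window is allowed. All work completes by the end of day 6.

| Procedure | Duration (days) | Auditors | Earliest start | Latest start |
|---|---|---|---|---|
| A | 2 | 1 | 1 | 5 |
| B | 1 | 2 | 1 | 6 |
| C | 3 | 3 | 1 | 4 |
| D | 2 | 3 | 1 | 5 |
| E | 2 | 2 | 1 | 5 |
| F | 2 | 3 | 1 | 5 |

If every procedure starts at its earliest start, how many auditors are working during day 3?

At early start, day 3 has: C.
Demand: 3 = 3.

3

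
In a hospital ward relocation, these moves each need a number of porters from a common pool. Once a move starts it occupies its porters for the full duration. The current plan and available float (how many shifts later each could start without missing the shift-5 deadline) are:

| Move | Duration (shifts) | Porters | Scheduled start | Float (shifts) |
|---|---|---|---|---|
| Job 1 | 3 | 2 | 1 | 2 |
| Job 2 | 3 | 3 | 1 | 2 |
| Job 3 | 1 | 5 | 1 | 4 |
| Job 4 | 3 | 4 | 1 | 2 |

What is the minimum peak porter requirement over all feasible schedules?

9

Early-start (Job 1@1, Job 2@1, Job 3@1, Job 4@1) gives peak 14: s1:14  s2:9  s3:9  s4:0  s5:0.
Shift Job 3→4.
Schedule Job 1@1, Job 2@1, Job 3@4, Job 4@1: s1:9  s2:9  s3:9  s4:5  s5:0 — peak 9.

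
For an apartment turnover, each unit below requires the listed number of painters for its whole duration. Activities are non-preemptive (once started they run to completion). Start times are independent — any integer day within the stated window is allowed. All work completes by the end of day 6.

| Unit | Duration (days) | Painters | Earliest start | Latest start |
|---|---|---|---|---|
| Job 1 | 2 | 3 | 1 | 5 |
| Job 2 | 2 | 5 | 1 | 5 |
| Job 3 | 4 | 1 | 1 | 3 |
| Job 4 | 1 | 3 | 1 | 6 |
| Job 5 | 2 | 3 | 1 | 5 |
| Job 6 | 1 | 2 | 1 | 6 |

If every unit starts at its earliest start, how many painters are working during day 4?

At early start, day 4 has: Job 3.
Demand: 1 = 1.

1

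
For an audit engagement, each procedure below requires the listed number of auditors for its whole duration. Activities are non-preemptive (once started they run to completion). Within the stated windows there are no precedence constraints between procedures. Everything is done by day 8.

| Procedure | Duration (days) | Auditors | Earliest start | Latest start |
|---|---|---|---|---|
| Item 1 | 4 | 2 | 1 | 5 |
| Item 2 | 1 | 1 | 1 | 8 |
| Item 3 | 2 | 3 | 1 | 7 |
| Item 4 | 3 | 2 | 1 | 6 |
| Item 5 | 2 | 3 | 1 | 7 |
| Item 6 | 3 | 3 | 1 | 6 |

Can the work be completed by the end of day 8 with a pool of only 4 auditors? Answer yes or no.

no

Total auditor-days = 36; over 8 days the average is 36/8 > 4, so some day must exceed 4.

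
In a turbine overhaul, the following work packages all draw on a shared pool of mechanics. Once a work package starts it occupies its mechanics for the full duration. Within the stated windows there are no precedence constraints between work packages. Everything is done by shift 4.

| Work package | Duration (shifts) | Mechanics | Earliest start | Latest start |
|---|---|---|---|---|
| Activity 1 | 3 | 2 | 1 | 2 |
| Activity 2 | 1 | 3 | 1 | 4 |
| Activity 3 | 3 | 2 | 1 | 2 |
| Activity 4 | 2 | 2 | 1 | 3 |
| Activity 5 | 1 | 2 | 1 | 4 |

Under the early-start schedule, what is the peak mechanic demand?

11

Early-start schedule: Activity 1@1, Activity 2@1, Activity 3@1, Activity 4@1, Activity 5@1.
Load per shift: shift 1: 11, shift 2: 6, shift 3: 4, shift 4: 0.
Peak is 11.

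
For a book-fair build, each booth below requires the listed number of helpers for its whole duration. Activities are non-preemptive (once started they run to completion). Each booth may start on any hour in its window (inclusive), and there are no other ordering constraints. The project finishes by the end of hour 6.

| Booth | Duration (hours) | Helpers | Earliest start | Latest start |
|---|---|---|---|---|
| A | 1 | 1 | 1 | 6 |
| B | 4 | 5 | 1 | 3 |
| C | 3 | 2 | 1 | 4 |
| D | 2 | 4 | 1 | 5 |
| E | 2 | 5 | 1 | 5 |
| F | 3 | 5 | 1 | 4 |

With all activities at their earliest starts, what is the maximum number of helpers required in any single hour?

Early-start schedule: A@1, B@1, C@1, D@1, E@1, F@1.
Load per hour: hour 1: 22, hour 2: 21, hour 3: 12, hour 4: 5, hour 5: 0, hour 6: 0.
Peak is 22.

22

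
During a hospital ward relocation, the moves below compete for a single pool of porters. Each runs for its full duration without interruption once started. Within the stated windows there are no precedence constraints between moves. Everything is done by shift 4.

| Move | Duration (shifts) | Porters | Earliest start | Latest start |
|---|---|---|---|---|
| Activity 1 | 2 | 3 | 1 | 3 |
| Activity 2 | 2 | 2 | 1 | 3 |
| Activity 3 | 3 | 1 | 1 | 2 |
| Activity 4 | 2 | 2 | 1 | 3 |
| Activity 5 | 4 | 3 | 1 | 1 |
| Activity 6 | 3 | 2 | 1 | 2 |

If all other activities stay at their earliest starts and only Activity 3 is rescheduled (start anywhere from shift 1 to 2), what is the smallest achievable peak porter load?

Activity 3@1: s1:13  s2:13  s3:6  s4:3 → peak 13
Activity 3@2: s1:12  s2:13  s3:6  s4:4 → peak 13
Best is Activity 3@1, peak 13.

13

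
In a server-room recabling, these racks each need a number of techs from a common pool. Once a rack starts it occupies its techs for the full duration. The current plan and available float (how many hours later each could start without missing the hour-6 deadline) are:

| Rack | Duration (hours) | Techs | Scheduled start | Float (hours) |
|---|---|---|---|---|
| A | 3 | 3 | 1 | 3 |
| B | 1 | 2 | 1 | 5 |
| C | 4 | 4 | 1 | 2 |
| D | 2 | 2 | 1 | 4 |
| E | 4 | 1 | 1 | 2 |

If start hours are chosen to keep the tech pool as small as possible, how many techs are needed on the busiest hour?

8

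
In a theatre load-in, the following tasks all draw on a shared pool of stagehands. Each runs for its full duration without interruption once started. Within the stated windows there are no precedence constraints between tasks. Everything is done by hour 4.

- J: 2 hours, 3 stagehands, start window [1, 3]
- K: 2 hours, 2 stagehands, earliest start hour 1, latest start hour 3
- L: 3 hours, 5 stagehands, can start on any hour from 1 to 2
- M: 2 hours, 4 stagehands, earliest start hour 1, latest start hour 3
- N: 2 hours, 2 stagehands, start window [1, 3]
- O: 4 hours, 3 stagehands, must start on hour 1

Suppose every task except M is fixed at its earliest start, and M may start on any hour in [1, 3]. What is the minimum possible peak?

15

M@1: h1:19  h2:19  h3:8  h4:3 → peak 19
M@2: h1:15  h2:19  h3:12  h4:3 → peak 19
M@3: h1:15  h2:15  h3:12  h4:7 → peak 15
Best is M@3, peak 15.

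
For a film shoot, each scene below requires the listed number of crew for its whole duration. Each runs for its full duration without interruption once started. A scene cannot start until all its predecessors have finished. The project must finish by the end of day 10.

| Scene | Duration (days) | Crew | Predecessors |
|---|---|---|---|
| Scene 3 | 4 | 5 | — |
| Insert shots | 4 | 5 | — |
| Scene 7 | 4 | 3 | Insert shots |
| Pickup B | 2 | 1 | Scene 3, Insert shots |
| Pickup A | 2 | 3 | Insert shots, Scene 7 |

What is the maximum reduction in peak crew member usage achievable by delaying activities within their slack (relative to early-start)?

2

Early-start peak: d1:10  d2:10  d3:10  d4:10  d5:4  d6:4  d7:3  d8:3  d9:3  d10:3 ⇒ 10.
Leveled (Scene 3@5, Insert shots@1, Scene 7@5, Pickup B@9, Pickup A@9): d1:5  d2:5  d3:5  d4:5  d5:8  d6:8  d7:8  d8:8  d9:4  d10:4 ⇒ 8.
Reduction 10 − 8 = 2.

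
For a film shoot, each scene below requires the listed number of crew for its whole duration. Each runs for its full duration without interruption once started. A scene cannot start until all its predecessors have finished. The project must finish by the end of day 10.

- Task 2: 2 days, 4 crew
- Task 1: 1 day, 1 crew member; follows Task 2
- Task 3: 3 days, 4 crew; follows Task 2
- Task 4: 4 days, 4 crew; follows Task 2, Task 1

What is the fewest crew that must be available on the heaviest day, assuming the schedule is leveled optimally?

4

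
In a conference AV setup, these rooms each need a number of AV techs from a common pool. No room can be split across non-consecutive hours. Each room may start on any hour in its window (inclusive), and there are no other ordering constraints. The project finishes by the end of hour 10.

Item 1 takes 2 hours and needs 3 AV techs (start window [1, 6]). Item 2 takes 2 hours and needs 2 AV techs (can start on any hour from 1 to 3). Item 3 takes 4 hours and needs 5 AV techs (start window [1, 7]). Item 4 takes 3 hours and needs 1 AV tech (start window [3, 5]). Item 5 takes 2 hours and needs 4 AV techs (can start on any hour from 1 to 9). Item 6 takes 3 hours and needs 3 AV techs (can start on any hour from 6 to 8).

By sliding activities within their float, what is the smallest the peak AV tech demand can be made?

7

Early-start (Item 1@1, Item 2@1, Item 3@1, Item 4@3, Item 5@1, Item 6@6) gives peak 14: h1:14  h2:14  h3:6  h4:6  h5:1  h6:3  h7:3  h8:3  h9:0  h10:0.
Shift Item 3→3, Item 5→7, Item 6→7.
Schedule Item 1@1, Item 2@1, Item 3@3, Item 4@3, Item 5@7, Item 6@7: h1:5  h2:5  h3:6  h4:6  h5:6  h6:5  h7:7  h8:7  h9:3  h10:0 — peak 7.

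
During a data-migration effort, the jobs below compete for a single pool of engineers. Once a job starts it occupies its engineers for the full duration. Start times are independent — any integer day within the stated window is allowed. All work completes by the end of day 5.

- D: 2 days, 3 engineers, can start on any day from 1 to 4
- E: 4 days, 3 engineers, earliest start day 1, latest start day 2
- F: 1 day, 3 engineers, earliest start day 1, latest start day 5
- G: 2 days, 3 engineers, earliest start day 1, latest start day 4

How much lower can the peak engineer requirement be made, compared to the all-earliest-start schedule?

Early-start peak: d1:12  d2:9  d3:3  d4:3  d5:0 ⇒ 12.
Leveled (D@1, E@1, F@3, G@4): d1:6  d2:6  d3:6  d4:6  d5:3 ⇒ 6.
Reduction 12 − 6 = 6.

6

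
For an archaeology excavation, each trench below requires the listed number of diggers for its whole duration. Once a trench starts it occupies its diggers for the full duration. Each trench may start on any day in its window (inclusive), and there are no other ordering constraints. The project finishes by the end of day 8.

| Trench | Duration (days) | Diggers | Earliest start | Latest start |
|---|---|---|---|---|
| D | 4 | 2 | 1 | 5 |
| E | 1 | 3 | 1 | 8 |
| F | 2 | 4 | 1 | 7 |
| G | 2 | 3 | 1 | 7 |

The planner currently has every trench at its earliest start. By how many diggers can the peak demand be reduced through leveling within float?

7

Early-start peak: d1:12  d2:9  d3:2  d4:2  d5:0  d6:0  d7:0  d8:0 ⇒ 12.
Leveled (D@1, E@1, F@5, G@2): d1:5  d2:5  d3:5  d4:2  d5:4  d6:4  d7:0  d8:0 ⇒ 5.
Reduction 12 − 5 = 7.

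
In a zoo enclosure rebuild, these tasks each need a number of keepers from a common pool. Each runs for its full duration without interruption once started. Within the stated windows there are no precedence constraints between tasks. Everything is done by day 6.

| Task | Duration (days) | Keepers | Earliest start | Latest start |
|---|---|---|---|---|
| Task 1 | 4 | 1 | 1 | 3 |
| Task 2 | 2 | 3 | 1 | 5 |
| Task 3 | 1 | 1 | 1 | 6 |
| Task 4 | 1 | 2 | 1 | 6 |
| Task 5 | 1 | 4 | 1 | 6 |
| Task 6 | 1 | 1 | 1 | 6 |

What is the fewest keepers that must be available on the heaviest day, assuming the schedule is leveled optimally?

Early-start (Task 1@1, Task 2@1, Task 3@1, Task 4@1, Task 5@1, Task 6@1) gives peak 12: d1:12  d2:4  d3:1  d4:1  d5:0  d6:0.
Shift Task 3→3, Task 4→3, Task 5→5, Task 6→4.
Schedule Task 1@1, Task 2@1, Task 3@3, Task 4@3, Task 5@5, Task 6@4: d1:4  d2:4  d3:4  d4:2  d5:4  d6:0 — peak 4.

4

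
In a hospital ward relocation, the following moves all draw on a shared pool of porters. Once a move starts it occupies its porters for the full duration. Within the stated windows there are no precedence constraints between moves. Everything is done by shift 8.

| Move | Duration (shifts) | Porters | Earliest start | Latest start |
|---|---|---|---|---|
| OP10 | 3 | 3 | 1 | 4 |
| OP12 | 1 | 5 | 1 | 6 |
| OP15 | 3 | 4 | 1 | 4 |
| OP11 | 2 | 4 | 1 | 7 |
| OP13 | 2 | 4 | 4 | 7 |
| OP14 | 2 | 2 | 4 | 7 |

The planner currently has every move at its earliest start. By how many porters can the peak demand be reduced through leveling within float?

Early-start peak: s1:16  s2:11  s3:7  s4:6  s5:6  s6:0  s7:0  s8:0 ⇒ 16.
Leveled (OP10@1, OP12@4, OP15@1, OP11@5, OP13@7, OP14@4): s1:7  s2:7  s3:7  s4:7  s5:6  s6:4  s7:4  s8:4 ⇒ 7.
Reduction 16 − 7 = 9.

9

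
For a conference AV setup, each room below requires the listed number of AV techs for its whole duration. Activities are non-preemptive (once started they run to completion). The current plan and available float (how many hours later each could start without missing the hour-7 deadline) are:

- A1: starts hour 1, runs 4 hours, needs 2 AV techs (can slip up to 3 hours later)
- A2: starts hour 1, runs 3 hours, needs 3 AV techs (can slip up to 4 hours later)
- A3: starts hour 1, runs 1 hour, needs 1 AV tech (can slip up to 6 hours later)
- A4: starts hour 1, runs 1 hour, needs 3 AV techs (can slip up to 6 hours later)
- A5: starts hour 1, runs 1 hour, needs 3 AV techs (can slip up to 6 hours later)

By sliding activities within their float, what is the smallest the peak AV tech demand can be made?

Early-start (A1@1, A2@1, A3@1, A4@1, A5@1) gives peak 12: h1:12  h2:5  h3:5  h4:2  h5:0  h6:0  h7:0.
Shift A3→4, A4→5, A5→6.
Schedule A1@1, A2@1, A3@4, A4@5, A5@6: h1:5  h2:5  h3:5  h4:3  h5:3  h6:3  h7:0 — peak 5.

5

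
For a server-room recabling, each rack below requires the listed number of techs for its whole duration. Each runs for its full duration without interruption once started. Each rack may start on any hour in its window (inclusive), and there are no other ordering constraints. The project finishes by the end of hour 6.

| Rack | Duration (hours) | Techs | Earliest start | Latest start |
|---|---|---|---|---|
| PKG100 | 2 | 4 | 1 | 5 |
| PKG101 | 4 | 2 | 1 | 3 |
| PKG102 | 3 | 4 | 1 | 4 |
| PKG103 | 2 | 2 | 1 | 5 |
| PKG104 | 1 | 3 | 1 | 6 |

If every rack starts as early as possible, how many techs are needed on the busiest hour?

15

Early-start schedule: PKG100@1, PKG101@1, PKG102@1, PKG103@1, PKG104@1.
Load per hour: hour 1: 15, hour 2: 12, hour 3: 6, hour 4: 2, hour 5: 0, hour 6: 0.
Peak is 15.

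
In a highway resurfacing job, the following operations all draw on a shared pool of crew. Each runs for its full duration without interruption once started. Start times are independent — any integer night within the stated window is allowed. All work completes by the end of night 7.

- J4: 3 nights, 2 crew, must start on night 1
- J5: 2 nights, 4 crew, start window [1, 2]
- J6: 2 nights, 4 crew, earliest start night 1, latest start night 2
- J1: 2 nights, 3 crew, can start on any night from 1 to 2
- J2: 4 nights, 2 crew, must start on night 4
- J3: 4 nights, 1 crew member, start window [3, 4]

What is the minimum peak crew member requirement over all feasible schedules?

13

Schedule J4@1, J5@1, J6@1, J1@1, J2@4, J3@3: n1:13  n2:13  n3:3  n4:3  n5:3  n6:3  n7:2 — peak 13.
No arrangement of the 16 feasible schedules does better.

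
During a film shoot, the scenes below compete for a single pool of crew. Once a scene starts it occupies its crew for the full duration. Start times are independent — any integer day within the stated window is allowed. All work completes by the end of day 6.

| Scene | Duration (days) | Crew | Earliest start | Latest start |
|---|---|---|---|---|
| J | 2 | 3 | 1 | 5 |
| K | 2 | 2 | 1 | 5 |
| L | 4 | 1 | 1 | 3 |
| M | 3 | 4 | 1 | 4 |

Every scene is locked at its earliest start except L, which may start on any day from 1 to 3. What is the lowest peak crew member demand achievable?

9

L@1: d1:10  d2:10  d3:5  d4:1  d5:0  d6:0 → peak 10
L@2: d1:9  d2:10  d3:5  d4:1  d5:1  d6:0 → peak 10
L@3: d1:9  d2:9  d3:5  d4:1  d5:1  d6:1 → peak 9
Best is L@3, peak 9.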